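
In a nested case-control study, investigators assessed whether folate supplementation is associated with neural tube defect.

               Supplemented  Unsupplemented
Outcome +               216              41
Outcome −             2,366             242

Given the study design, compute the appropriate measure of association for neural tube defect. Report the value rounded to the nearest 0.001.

Reading the table with exposure as columns: a = 216 (Supplemented, case), b = 2366 (Supplemented, non-case), c = 41 (Unsupplemented, case), d = 242.
This is a nested case-control study: participants were sampled on outcome status, so risks in the source population cannot be estimated directly — relative risk is not valid here. The odds ratio is the appropriate measure.
OR = (a·d)/(b·c) = (216 × 242) / (2366 × 41) = 52272 / 97006 = 0.53885

0.539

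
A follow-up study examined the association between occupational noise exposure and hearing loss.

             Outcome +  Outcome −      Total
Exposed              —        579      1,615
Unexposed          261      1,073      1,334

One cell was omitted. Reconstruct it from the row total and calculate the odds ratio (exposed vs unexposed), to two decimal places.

7.36

The missing cell is in the exposed row: 1615 − 579 = 1036.
So a = 1036, b = 579, c = 261, d = 1073.
OR = (a·d)/(b·c) = (1036 × 1073) / (579 × 261) = 1111628 / 151119 = 7.35598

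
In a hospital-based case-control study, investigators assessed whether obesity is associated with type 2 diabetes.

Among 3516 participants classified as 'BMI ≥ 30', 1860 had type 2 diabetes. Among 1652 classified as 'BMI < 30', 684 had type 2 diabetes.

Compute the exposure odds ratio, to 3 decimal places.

From the description: a = 1860, b = 1656, c = 684, d = 968.
OR = (a·d)/(b·c) = (1860 × 968) / (1656 × 684) = 1800480 / 1132704 = 1.58954
The odds of type 2 diabetes are about 1.59 times as high in the bmi ≥ 30 group.

1.590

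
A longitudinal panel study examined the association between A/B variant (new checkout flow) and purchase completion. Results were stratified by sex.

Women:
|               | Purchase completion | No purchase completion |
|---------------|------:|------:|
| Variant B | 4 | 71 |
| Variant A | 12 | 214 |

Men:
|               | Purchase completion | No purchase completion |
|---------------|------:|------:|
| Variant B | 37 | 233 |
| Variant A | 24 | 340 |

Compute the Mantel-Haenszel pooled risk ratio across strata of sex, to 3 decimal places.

RR_MH = Σ(aᵢ·n₀ᵢ/nᵢ) / Σ(cᵢ·n₁ᵢ/nᵢ), with n₁ᵢ = aᵢ+bᵢ (exposed), n₀ᵢ = cᵢ+dᵢ (unexposed), nᵢ = n₁ᵢ+n₀ᵢ.
Stratum 1 (Women): n₁ = 75, n₀ = 226, n = 301; a·n₀/n = 4·226/301 = 3.0033; c·n₁/n = 12·75/301 = 2.9900
Stratum 2 (Men): n₁ = 270, n₀ = 364, n = 634; a·n₀/n = 37·364/634 = 21.2429; c·n₁/n = 24·270/634 = 10.2208
RR_MH = (3.0033 + 21.2429) / (2.9900 + 10.2208) = 24.2462 / 13.2109 = 1.83533

1.835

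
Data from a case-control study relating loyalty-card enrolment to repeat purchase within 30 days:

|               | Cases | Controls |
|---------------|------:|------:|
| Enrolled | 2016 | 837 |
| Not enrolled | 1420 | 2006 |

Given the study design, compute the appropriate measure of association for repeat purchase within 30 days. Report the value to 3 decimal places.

3.403

Cells: a = 2016, b = 837, c = 1420, d = 2006.
This is a case-control study: participants were sampled on outcome status, so risks in the source population cannot be estimated directly — relative risk is not valid here. The odds ratio is the appropriate measure.
OR = (a·d)/(b·c) = (2016 × 2006) / (837 × 1420) = 4044096 / 1188540 = 3.40257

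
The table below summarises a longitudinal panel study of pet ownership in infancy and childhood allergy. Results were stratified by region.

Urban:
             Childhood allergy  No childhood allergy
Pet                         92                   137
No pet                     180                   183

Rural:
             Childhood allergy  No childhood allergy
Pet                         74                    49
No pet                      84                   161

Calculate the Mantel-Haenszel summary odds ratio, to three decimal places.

1.151

OR_MH = Σ(aᵢdᵢ/nᵢ) / Σ(bᵢcᵢ/nᵢ), where nᵢ is the stratum total.
Stratum 1 (Urban): n = 592; a·d/n = 92·183/592 = 28.4392; b·c/n = 137·180/592 = 41.6554
Stratum 2 (Rural): n = 368; a·d/n = 74·161/368 = 32.3750; b·c/n = 49·84/368 = 11.1848
OR_MH = (28.4392 + 32.3750) / (41.6554 + 11.1848) = 60.8142 / 52.8402 = 1.15091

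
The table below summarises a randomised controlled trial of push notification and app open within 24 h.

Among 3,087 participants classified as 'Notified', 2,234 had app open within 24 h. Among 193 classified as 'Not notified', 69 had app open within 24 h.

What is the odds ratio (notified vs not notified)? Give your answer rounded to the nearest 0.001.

From the description: a = 2234, b = 853, c = 69, d = 124.
OR = (a·d)/(b·c) = (2234 × 124) / (853 × 69) = 277016 / 58857 = 4.70659
The odds of app open within 24 h are about 4.71 times as high in the notified group.

4.707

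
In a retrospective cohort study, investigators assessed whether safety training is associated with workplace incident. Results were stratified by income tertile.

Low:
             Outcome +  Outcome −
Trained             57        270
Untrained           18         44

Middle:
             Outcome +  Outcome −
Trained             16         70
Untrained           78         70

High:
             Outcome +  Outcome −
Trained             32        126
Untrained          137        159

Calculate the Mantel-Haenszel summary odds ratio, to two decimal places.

0.30

OR_MH = Σ(aᵢdᵢ/nᵢ) / Σ(bᵢcᵢ/nᵢ), where nᵢ is the stratum total.
Stratum 1 (Low): n = 389; a·d/n = 57·44/389 = 6.4473; b·c/n = 270·18/389 = 12.4936
Stratum 2 (Middle): n = 234; a·d/n = 16·70/234 = 4.7863; b·c/n = 70·78/234 = 23.3333
Stratum 3 (High): n = 454; a·d/n = 32·159/454 = 11.2070; b·c/n = 126·137/454 = 38.0220
OR_MH = (6.4473 + 4.7863 + 11.2070) / (12.4936 + 23.3333 + 38.0220) = 22.4407 / 73.8489 = 0.30387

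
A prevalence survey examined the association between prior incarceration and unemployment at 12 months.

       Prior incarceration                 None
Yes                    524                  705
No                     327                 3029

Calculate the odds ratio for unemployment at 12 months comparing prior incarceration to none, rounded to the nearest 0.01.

6.88

Reading the table with exposure as columns: a = 524 (Prior incarceration, case), b = 327 (Prior incarceration, non-case), c = 705 (None, case), d = 3029.
OR = (a·d)/(b·c) = (524 × 3029) / (327 × 705) = 1587196 / 230535 = 6.88484
The odds of unemployment at 12 months are about 6.88 times as high in the prior incarceration group.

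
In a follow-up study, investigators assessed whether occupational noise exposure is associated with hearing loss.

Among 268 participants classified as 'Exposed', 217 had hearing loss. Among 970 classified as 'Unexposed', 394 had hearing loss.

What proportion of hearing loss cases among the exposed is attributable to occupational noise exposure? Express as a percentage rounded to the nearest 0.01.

From the description: a = 217, b = 51, c = 394, d = 576.
Risk in exposed = 217/268 = 0.80970; risk in unexposed = 394/970 = 0.40619.
RR = 0.80970/0.40619 = 1.99343
AR% = (RR − 1)/RR × 100 = (1.99343 − 1)/1.99343 × 100 = 49.8351%

49.84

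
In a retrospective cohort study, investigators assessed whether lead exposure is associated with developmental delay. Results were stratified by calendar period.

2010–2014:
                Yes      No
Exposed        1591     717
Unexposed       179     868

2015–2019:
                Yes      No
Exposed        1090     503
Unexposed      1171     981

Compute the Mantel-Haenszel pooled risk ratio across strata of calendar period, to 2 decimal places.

1.81

RR_MH = Σ(aᵢ·n₀ᵢ/nᵢ) / Σ(cᵢ·n₁ᵢ/nᵢ), with n₁ᵢ = aᵢ+bᵢ (exposed), n₀ᵢ = cᵢ+dᵢ (unexposed), nᵢ = n₁ᵢ+n₀ᵢ.
Stratum 1 (2010–2014): n₁ = 2308, n₀ = 1047, n = 3355; a·n₀/n = 1591·1047/3355 = 496.5058; c·n₁/n = 179·2308/3355 = 123.1392
Stratum 2 (2015–2019): n₁ = 1593, n₀ = 2152, n = 3745; a·n₀/n = 1090·2152/3745 = 626.3498; c·n₁/n = 1171·1593/3745 = 498.1049
RR_MH = (496.5058 + 626.3498) / (123.1392 + 498.1049) = 1122.8556 / 621.2441 = 1.80743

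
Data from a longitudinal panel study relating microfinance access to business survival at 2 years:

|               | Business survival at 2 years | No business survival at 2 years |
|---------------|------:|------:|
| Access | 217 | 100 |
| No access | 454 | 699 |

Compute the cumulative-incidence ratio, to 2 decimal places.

1.74

Cells: a = 217, b = 100, c = 454, d = 699.
Risk in exposed = 217/317 = 0.68454; risk in unexposed = 454/1153 = 0.39376.
RR = 0.68454 / 0.39376 = 1.73850
The risk among the exposed is 1.74 times that among the unexposed.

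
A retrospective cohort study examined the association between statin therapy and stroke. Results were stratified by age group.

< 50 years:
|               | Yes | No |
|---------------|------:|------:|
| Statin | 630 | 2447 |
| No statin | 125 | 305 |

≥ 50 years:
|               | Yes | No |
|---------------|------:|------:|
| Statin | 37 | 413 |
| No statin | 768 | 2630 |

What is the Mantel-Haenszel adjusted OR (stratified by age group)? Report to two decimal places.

OR_MH = Σ(aᵢdᵢ/nᵢ) / Σ(bᵢcᵢ/nᵢ), where nᵢ is the stratum total.
Stratum 1 (< 50 years): n = 3507; a·d/n = 630·305/3507 = 54.7904; b·c/n = 2447·125/3507 = 87.2184
Stratum 2 (≥ 50 years): n = 3848; a·d/n = 37·2630/3848 = 25.2885; b·c/n = 413·768/3848 = 82.4283
OR_MH = (54.7904 + 25.2885) / (87.2184 + 82.4283) = 80.0789 / 169.6467 = 0.47203

0.47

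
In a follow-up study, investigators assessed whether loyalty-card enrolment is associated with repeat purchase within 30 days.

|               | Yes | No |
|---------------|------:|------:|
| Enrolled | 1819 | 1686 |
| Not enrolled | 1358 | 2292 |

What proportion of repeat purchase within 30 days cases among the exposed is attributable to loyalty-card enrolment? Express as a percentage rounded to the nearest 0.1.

28.3

Cells: a = 1819, b = 1686, c = 1358, d = 2292.
Risk in exposed = 1819/3505 = 0.51897; risk in unexposed = 1358/3650 = 0.37205.
RR = 0.51897/0.37205 = 1.39488
AR% = (RR − 1)/RR × 100 = (1.39488 − 1)/1.39488 × 100 = 28.3094%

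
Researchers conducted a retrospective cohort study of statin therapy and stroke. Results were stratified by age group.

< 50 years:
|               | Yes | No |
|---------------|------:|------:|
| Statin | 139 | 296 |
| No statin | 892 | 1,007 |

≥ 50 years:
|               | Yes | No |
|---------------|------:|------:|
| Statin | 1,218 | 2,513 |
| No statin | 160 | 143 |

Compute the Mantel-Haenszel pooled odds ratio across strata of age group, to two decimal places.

OR_MH = Σ(aᵢdᵢ/nᵢ) / Σ(bᵢcᵢ/nᵢ), where nᵢ is the stratum total.
Stratum 1 (< 50 years): n = 2334; a·d/n = 139·1007/2334 = 59.9713; b·c/n = 296·892/2334 = 113.1243
Stratum 2 (≥ 50 years): n = 4034; a·d/n = 1218·143/4034 = 43.1765; b·c/n = 2513·160/4034 = 99.6728
OR_MH = (59.9713 + 43.1765) / (113.1243 + 99.6728) = 103.1478 / 212.7970 = 0.48472

0.48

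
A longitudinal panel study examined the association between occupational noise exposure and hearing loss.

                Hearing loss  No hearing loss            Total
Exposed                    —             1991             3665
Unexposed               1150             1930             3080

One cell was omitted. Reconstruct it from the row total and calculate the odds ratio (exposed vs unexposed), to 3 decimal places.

The missing cell is in the exposed row: 3665 − 1991 = 1674.
So a = 1674, b = 1991, c = 1150, d = 1930.
OR = (a·d)/(b·c) = (1674 × 1930) / (1991 × 1150) = 3230820 / 2289650 = 1.41105

1.411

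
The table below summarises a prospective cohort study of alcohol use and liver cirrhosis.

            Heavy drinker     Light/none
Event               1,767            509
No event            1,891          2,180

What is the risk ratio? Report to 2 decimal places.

Reading the table with exposure as columns: a = 1767 (Heavy drinker, case), b = 1891 (Heavy drinker, non-case), c = 509 (Light/none, case), d = 2180.
Risk in exposed = 1767/3658 = 0.48305; risk in unexposed = 509/2689 = 0.18929.
RR = 0.48305 / 0.18929 = 2.55191
The risk among the exposed is 2.55 times that among the unexposed.

2.55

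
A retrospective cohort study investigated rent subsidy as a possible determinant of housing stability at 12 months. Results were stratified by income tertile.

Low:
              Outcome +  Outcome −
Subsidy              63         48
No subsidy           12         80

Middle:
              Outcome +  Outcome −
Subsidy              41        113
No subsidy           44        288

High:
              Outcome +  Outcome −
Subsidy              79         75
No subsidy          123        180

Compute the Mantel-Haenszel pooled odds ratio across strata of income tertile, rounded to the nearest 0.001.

OR_MH = Σ(aᵢdᵢ/nᵢ) / Σ(bᵢcᵢ/nᵢ), where nᵢ is the stratum total.
Stratum 1 (Low): n = 203; a·d/n = 63·80/203 = 24.8276; b·c/n = 48·12/203 = 2.8374
Stratum 2 (Middle): n = 486; a·d/n = 41·288/486 = 24.2963; b·c/n = 113·44/486 = 10.2305
Stratum 3 (High): n = 457; a·d/n = 79·180/457 = 31.1160; b·c/n = 75·123/457 = 20.1860
OR_MH = (24.8276 + 24.2963 + 31.1160) / (2.8374 + 10.2305 + 20.1860) = 80.2399 / 33.2539 = 2.41295

2.413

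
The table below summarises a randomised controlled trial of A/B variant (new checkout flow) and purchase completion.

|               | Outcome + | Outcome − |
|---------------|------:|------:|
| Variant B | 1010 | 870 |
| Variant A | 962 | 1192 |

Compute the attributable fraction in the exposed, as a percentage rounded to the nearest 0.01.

16.87

Cells: a = 1010, b = 870, c = 962, d = 1192.
Risk in exposed = 1010/1880 = 0.53723; risk in unexposed = 962/2154 = 0.44661.
RR = 0.53723/0.44661 = 1.20291
AR% = (RR − 1)/RR × 100 = (1.20291 − 1)/1.20291 × 100 = 16.8685%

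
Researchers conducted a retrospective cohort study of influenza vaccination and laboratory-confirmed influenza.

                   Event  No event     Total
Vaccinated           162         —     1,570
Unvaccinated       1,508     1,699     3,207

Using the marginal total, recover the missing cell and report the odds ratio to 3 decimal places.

0.130

The missing cell is in the exposed row: 1570 − 162 = 1408.
So a = 162, b = 1408, c = 1508, d = 1699.
OR = (a·d)/(b·c) = (162 × 1699) / (1408 × 1508) = 275238 / 2123264 = 0.12963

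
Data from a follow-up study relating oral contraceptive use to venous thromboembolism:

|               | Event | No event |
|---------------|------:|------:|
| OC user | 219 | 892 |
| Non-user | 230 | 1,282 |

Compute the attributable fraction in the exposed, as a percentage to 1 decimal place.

22.8

Cells: a = 219, b = 892, c = 230, d = 1282.
Risk in exposed = 219/1111 = 0.19712; risk in unexposed = 230/1512 = 0.15212.
RR = 0.19712/0.15212 = 1.29585
AR% = (RR − 1)/RR × 100 = (1.29585 − 1)/1.29585 × 100 = 22.8304%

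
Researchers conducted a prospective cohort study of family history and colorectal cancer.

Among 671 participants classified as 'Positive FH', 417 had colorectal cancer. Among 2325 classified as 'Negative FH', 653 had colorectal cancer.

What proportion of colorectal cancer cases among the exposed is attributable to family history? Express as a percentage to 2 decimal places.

From the description: a = 417, b = 254, c = 653, d = 1672.
Risk in exposed = 417/671 = 0.62146; risk in unexposed = 653/2325 = 0.28086.
RR = 0.62146/0.28086 = 2.21270
AR% = (RR − 1)/RR × 100 = (2.21270 − 1)/2.21270 × 100 = 54.8064%

54.81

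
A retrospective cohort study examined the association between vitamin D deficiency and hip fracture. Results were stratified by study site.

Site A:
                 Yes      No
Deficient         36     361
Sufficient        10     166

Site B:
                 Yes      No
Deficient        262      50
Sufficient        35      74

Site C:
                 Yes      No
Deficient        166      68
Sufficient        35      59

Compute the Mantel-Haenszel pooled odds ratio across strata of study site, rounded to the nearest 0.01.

OR_MH = Σ(aᵢdᵢ/nᵢ) / Σ(bᵢcᵢ/nᵢ), where nᵢ is the stratum total.
Stratum 1 (Site A): n = 573; a·d/n = 36·166/573 = 10.4293; b·c/n = 361·10/573 = 6.3002
Stratum 2 (Site B): n = 421; a·d/n = 262·74/421 = 46.0523; b·c/n = 50·35/421 = 4.1568
Stratum 3 (Site C): n = 328; a·d/n = 166·59/328 = 29.8598; b·c/n = 68·35/328 = 7.2561
OR_MH = (10.4293 + 46.0523 + 29.8598) / (6.3002 + 4.1568 + 7.2561) = 86.3413 / 17.7130 = 4.87445

4.87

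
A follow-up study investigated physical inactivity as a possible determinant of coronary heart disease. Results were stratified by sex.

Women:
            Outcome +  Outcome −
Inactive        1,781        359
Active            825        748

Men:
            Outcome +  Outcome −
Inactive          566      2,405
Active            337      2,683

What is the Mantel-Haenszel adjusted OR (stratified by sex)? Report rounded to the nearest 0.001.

2.847

OR_MH = Σ(aᵢdᵢ/nᵢ) / Σ(bᵢcᵢ/nᵢ), where nᵢ is the stratum total.
Stratum 1 (Women): n = 3713; a·d/n = 1781·748/3713 = 358.7902; b·c/n = 359·825/3713 = 79.7670
Stratum 2 (Men): n = 5991; a·d/n = 566·2683/5991 = 253.4765; b·c/n = 2405·337/5991 = 135.2838
OR_MH = (358.7902 + 253.4765) / (79.7670 + 135.2838) = 612.2667 / 215.0508 = 2.84708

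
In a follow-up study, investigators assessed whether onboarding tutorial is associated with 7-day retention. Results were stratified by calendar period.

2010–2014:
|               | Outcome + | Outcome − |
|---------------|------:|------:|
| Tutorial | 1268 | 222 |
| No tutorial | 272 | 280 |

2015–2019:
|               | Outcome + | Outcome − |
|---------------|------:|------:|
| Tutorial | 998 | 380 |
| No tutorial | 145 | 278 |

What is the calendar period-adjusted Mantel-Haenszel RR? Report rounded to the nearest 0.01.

1.87

RR_MH = Σ(aᵢ·n₀ᵢ/nᵢ) / Σ(cᵢ·n₁ᵢ/nᵢ), with n₁ᵢ = aᵢ+bᵢ (exposed), n₀ᵢ = cᵢ+dᵢ (unexposed), nᵢ = n₁ᵢ+n₀ᵢ.
Stratum 1 (2010–2014): n₁ = 1490, n₀ = 552, n = 2042; a·n₀/n = 1268·552/2042 = 342.7698; c·n₁/n = 272·1490/2042 = 198.4721
Stratum 2 (2015–2019): n₁ = 1378, n₀ = 423, n = 1801; a·n₀/n = 998·423/1801 = 234.3998; c·n₁/n = 145·1378/1801 = 110.9439
RR_MH = (342.7698 + 234.3998) / (198.4721 + 110.9439) = 577.1696 / 309.4160 = 1.86535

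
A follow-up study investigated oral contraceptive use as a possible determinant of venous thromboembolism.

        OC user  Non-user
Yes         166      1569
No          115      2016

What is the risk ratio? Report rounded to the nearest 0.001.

Reading the table with exposure as columns: a = 166 (OC user, case), b = 115 (OC user, non-case), c = 1569 (Non-user, case), d = 2016.
Risk in exposed = 166/281 = 0.59075; risk in unexposed = 1569/3585 = 0.43766.
RR = 0.59075 / 0.43766 = 1.34980
The risk among the exposed is 1.35 times that among the unexposed.

1.350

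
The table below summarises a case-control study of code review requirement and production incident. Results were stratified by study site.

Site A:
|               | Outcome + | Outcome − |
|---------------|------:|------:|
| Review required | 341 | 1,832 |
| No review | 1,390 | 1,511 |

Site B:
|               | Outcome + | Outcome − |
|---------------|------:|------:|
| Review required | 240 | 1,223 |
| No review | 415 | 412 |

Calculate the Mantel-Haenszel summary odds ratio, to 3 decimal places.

0.200

OR_MH = Σ(aᵢdᵢ/nᵢ) / Σ(bᵢcᵢ/nᵢ), where nᵢ is the stratum total.
Stratum 1 (Site A): n = 5074; a·d/n = 341·1511/5074 = 101.5473; b·c/n = 1832·1390/5074 = 501.8683
Stratum 2 (Site B): n = 2290; a·d/n = 240·412/2290 = 43.1790; b·c/n = 1223·415/2290 = 221.6354
OR_MH = (101.5473 + 43.1790) / (501.8683 + 221.6354) = 144.7263 / 723.5037 = 0.20004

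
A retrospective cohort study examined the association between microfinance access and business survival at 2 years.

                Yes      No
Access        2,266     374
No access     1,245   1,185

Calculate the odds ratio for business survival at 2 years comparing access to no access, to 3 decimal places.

5.767

Cells: a = 2266, b = 374, c = 1245, d = 1185.
OR = (a·d)/(b·c) = (2266 × 1185) / (374 × 1245) = 2685210 / 465630 = 5.76683
The odds of business survival at 2 years are about 5.77 times as high in the access group.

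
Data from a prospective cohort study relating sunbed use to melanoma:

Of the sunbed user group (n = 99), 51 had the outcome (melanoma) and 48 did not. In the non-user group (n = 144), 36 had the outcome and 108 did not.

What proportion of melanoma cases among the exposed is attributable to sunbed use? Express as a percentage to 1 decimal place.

From the description: a = 51, b = 48, c = 36, d = 108.
Risk in exposed = 51/99 = 0.51515; risk in unexposed = 36/144 = 0.25000.
RR = 0.51515/0.25000 = 2.06061
AR% = (RR − 1)/RR × 100 = (2.06061 − 1)/2.06061 × 100 = 51.4706%

51.5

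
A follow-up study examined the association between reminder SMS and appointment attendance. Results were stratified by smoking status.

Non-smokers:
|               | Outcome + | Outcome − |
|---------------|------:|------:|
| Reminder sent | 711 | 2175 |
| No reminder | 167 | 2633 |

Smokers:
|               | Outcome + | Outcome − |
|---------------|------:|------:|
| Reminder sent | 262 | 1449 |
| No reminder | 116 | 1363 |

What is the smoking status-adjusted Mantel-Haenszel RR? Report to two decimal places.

3.21

RR_MH = Σ(aᵢ·n₀ᵢ/nᵢ) / Σ(cᵢ·n₁ᵢ/nᵢ), with n₁ᵢ = aᵢ+bᵢ (exposed), n₀ᵢ = cᵢ+dᵢ (unexposed), nᵢ = n₁ᵢ+n₀ᵢ.
Stratum 1 (Non-smokers): n₁ = 2886, n₀ = 2800, n = 5686; a·n₀/n = 711·2800/5686 = 350.1231; c·n₁/n = 167·2886/5686 = 84.7629
Stratum 2 (Smokers): n₁ = 1711, n₀ = 1479, n = 3190; a·n₀/n = 262·1479/3190 = 121.4727; c·n₁/n = 116·1711/3190 = 62.2182
RR_MH = (350.1231 + 121.4727) / (84.7629 + 62.2182) = 471.5958 / 146.9811 = 3.20855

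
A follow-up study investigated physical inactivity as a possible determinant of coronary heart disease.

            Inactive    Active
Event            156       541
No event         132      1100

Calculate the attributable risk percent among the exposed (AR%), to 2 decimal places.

39.14

Reading the table with exposure as columns: a = 156 (Inactive, case), b = 132 (Inactive, non-case), c = 541 (Active, case), d = 1100.
Risk in exposed = 156/288 = 0.54167; risk in unexposed = 541/1641 = 0.32968.
RR = 0.54167/0.32968 = 1.64302
AR% = (RR − 1)/RR × 100 = (1.64302 − 1)/1.64302 × 100 = 39.1365%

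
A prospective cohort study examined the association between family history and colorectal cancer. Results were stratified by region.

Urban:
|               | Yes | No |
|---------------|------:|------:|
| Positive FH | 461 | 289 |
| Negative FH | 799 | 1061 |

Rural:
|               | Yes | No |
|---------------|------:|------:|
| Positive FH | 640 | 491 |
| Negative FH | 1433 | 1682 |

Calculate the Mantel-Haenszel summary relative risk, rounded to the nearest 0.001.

RR_MH = Σ(aᵢ·n₀ᵢ/nᵢ) / Σ(cᵢ·n₁ᵢ/nᵢ), with n₁ᵢ = aᵢ+bᵢ (exposed), n₀ᵢ = cᵢ+dᵢ (unexposed), nᵢ = n₁ᵢ+n₀ᵢ.
Stratum 1 (Urban): n₁ = 750, n₀ = 1860, n = 2610; a·n₀/n = 461·1860/2610 = 328.5287; c·n₁/n = 799·750/2610 = 229.5977
Stratum 2 (Rural): n₁ = 1131, n₀ = 3115, n = 4246; a·n₀/n = 640·3115/4246 = 469.5243; c·n₁/n = 1433·1131/4246 = 381.7058
RR_MH = (328.5287 + 469.5243) / (229.5977 + 381.7058) = 798.0530 / 611.3035 = 1.30549

1.305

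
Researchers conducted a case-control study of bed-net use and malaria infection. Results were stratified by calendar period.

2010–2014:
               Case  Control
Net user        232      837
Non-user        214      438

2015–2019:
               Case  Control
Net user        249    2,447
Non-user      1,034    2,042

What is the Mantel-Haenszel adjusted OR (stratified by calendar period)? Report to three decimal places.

OR_MH = Σ(aᵢdᵢ/nᵢ) / Σ(bᵢcᵢ/nᵢ), where nᵢ is the stratum total.
Stratum 1 (2010–2014): n = 1721; a·d/n = 232·438/1721 = 59.0447; b·c/n = 837·214/1721 = 104.0779
Stratum 2 (2015–2019): n = 5772; a·d/n = 249·2042/5772 = 88.0904; b·c/n = 2447·1034/5772 = 438.3572
OR_MH = (59.0447 + 88.0904) / (104.0779 + 438.3572) = 147.1352 / 542.4351 = 0.27125

0.271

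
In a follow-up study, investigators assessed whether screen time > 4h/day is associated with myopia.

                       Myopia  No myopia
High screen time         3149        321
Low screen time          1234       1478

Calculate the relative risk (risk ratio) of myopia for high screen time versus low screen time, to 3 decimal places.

Cells: a = 3149, b = 321, c = 1234, d = 1478.
Risk in exposed = 3149/3470 = 0.90749; risk in unexposed = 1234/2712 = 0.45501.
RR = 0.90749 / 0.45501 = 1.99443
The risk among the exposed is 1.99 times that among the unexposed.

1.994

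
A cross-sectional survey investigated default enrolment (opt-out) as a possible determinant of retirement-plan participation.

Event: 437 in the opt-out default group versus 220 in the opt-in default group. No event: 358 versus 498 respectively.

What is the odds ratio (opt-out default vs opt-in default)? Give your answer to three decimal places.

2.763

From the description: a = 437, b = 358, c = 220, d = 498.
OR = (a·d)/(b·c) = (437 × 498) / (358 × 220) = 217626 / 78760 = 2.76315
The odds of retirement-plan participation are about 2.76 times as high in the opt-out default group.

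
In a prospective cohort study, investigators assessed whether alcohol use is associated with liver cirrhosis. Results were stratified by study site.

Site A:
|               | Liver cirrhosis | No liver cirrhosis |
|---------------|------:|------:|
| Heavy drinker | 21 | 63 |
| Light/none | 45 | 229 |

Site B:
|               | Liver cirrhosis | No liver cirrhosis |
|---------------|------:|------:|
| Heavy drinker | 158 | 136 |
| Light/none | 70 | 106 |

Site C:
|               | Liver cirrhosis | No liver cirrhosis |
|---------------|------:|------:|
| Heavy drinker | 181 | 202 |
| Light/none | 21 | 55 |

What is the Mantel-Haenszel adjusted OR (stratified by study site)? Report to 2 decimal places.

OR_MH = Σ(aᵢdᵢ/nᵢ) / Σ(bᵢcᵢ/nᵢ), where nᵢ is the stratum total.
Stratum 1 (Site A): n = 358; a·d/n = 21·229/358 = 13.4330; b·c/n = 63·45/358 = 7.9190
Stratum 2 (Site B): n = 470; a·d/n = 158·106/470 = 35.6340; b·c/n = 136·70/470 = 20.2553
Stratum 3 (Site C): n = 459; a·d/n = 181·55/459 = 21.6885; b·c/n = 202·21/459 = 9.2418
OR_MH = (13.4330 + 35.6340 + 21.6885) / (7.9190 + 20.2553 + 9.2418) = 70.7555 / 37.4161 = 1.89104

1.89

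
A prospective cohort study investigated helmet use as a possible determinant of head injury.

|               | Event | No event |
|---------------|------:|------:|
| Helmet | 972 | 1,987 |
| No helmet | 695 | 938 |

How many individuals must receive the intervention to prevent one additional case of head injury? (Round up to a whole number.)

Risk in treated group = 972/2959 = 0.32849; risk in control = 695/1633 = 0.42560.
Absolute risk reduction = 0.42560 − 0.32849 = 0.09711
NNT = 1 / ARR = 1 / 0.09711 = 10.298 → round up → 11

11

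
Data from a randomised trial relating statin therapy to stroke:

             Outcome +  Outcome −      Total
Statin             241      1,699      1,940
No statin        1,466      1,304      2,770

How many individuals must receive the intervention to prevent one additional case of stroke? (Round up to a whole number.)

Risk in treated group = 241/1940 = 0.12423; risk in control = 1466/2770 = 0.52924.
Absolute risk reduction = 0.52924 − 0.12423 = 0.40502
NNT = 1 / ARR = 1 / 0.40502 = 2.469 → round up → 3

3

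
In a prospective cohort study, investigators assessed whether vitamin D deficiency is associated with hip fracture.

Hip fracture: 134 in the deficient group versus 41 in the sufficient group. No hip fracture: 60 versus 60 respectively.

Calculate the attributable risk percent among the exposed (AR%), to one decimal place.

From the description: a = 134, b = 60, c = 41, d = 60.
Risk in exposed = 134/194 = 0.69072; risk in unexposed = 41/101 = 0.40594.
RR = 0.69072/0.40594 = 1.70153
AR% = (RR − 1)/RR × 100 = (1.70153 − 1)/1.70153 × 100 = 41.2295%

41.2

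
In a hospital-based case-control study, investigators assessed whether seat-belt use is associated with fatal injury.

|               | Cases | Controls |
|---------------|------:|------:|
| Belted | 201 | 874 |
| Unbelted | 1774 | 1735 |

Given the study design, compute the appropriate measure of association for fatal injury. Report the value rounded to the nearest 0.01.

Cells: a = 201, b = 874, c = 1774, d = 1735.
This is a hospital-based case-control study: participants were sampled on outcome status, so risks in the source population cannot be estimated directly — relative risk is not valid here. The odds ratio is the appropriate measure.
OR = (a·d)/(b·c) = (201 × 1735) / (874 × 1774) = 348735 / 1550476 = 0.22492

0.22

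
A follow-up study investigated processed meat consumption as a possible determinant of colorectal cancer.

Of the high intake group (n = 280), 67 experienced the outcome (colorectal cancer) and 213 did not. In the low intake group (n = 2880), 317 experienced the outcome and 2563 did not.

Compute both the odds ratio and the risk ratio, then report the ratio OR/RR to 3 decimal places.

From the description: a = 67, b = 213, c = 317, d = 2563.
OR = (67·2563)/(213·317) = 171721/67521 = 2.54322
Risk in exposed = 67/280 = 0.23929; risk in unexposed = 317/2880 = 0.11007; RR = 2.17395
OR/RR = 2.54322 / 2.17395 = 1.16986
The outcome is not rare, so the OR lies further from 1 than the RR.

1.170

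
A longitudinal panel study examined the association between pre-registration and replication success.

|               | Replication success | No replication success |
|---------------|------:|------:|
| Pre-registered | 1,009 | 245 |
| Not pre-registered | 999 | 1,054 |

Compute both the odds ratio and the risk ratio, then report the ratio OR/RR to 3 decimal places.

Cells: a = 1009, b = 245, c = 999, d = 1054.
OR = (1009·1054)/(245·999) = 1063486/244755 = 4.34510
Risk in exposed = 1009/1254 = 0.80463; risk in unexposed = 999/2053 = 0.48660; RR = 1.65355
OR/RR = 4.34510 / 1.65355 = 2.62774
The outcome is not rare, so the OR lies further from 1 than the RR.

2.628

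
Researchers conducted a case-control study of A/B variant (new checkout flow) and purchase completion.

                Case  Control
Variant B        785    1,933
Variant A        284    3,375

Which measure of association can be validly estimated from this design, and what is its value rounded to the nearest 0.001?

Cells: a = 785, b = 1933, c = 284, d = 3375.
This is a case-control study: participants were sampled on outcome status, so risks in the source population cannot be estimated directly — relative risk is not valid here. The odds ratio is the appropriate measure.
OR = (a·d)/(b·c) = (785 × 3375) / (1933 × 284) = 2649375 / 548972 = 4.82607

4.826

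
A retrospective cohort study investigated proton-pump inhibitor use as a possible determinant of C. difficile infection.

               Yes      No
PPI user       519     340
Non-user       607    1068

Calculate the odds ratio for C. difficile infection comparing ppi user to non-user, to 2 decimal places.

2.69

Cells: a = 519, b = 340, c = 607, d = 1068.
OR = (a·d)/(b·c) = (519 × 1068) / (340 × 607) = 554292 / 206380 = 2.68578
The odds of C. difficile infection are about 2.69 times as high in the ppi user group.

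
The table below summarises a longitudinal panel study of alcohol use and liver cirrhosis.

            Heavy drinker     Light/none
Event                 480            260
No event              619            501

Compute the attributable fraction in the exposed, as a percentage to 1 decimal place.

21.8

Reading the table with exposure as columns: a = 480 (Heavy drinker, case), b = 619 (Heavy drinker, non-case), c = 260 (Light/none, case), d = 501.
Risk in exposed = 480/1099 = 0.43676; risk in unexposed = 260/761 = 0.34166.
RR = 0.43676/0.34166 = 1.27836
AR% = (RR − 1)/RR × 100 = (1.27836 − 1)/1.27836 × 100 = 21.7751%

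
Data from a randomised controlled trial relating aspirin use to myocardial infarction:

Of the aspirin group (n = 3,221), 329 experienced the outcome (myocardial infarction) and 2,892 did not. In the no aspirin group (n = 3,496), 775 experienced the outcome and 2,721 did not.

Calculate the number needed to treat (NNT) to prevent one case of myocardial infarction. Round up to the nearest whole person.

9

Risk in treated group = 329/3221 = 0.10214; risk in control = 775/3496 = 0.22168.
Absolute risk reduction = 0.22168 − 0.10214 = 0.11954
NNT = 1 / ARR = 1 / 0.11954 = 8.365 → round up → 9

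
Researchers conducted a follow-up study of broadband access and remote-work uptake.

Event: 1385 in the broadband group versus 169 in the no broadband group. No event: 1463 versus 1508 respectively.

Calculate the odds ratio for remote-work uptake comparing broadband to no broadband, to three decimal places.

8.447

From the description: a = 1385, b = 1463, c = 169, d = 1508.
OR = (a·d)/(b·c) = (1385 × 1508) / (1463 × 169) = 2088580 / 247247 = 8.44734
The odds of remote-work uptake are about 8.45 times as high in the broadband group.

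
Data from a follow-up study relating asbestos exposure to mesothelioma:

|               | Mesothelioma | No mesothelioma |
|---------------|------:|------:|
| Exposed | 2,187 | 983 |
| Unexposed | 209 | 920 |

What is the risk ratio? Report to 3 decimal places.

3.727

Cells: a = 2187, b = 983, c = 209, d = 920.
Risk in exposed = 2187/3170 = 0.68991; risk in unexposed = 209/1129 = 0.18512.
RR = 0.68991 / 0.18512 = 3.72681
The risk among the exposed is 3.73 times that among the unexposed.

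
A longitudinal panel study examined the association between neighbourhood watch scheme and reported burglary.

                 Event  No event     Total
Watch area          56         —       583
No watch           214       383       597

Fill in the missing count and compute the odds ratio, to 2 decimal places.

The missing cell is in the exposed row: 583 − 56 = 527.
So a = 56, b = 527, c = 214, d = 383.
OR = (a·d)/(b·c) = (56 × 383) / (527 × 214) = 21448 / 112778 = 0.19018

0.19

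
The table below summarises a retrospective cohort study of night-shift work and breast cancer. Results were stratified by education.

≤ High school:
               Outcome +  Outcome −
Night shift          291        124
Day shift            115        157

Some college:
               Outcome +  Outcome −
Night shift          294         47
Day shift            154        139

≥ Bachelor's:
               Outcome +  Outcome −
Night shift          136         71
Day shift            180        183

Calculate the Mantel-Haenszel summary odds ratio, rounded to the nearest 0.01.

3.20

OR_MH = Σ(aᵢdᵢ/nᵢ) / Σ(bᵢcᵢ/nᵢ), where nᵢ is the stratum total.
Stratum 1 (≤ High school): n = 687; a·d/n = 291·157/687 = 66.5022; b·c/n = 124·115/687 = 20.7569
Stratum 2 (Some college): n = 634; a·d/n = 294·139/634 = 64.4574; b·c/n = 47·154/634 = 11.4164
Stratum 3 (≥ Bachelor's): n = 570; a·d/n = 136·183/570 = 43.6632; b·c/n = 71·180/570 = 22.4211
OR_MH = (66.5022 + 64.4574 + 43.6632) / (20.7569 + 11.4164 + 22.4211) = 174.6228 / 54.5944 = 3.19855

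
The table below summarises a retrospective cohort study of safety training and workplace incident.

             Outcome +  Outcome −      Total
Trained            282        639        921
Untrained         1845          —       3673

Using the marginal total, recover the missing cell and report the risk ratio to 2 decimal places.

The missing cell is in the unexposed row: 3673 − 1845 = 1828.
So a = 282, b = 639, c = 1845, d = 1828.
RR = [a/(a+b)] / [c/(c+d)] = (282/921) / (1845/3673) = 0.30619/0.50231 = 0.60956

0.61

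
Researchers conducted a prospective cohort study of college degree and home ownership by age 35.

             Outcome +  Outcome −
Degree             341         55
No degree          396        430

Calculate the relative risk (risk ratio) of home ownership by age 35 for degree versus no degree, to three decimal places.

1.796

Cells: a = 341, b = 55, c = 396, d = 430.
Risk in exposed = 341/396 = 0.86111; risk in unexposed = 396/826 = 0.47942.
RR = 0.86111 / 0.47942 = 1.79616
The risk among the exposed is 1.80 times that among the unexposed.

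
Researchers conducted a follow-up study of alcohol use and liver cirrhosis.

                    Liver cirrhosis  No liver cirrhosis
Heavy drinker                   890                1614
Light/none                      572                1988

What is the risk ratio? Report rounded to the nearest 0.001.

1.591

Cells: a = 890, b = 1614, c = 572, d = 1988.
Risk in exposed = 890/2504 = 0.35543; risk in unexposed = 572/2560 = 0.22344.
RR = 0.35543 / 0.22344 = 1.59074
The risk among the exposed is 1.59 times that among the unexposed.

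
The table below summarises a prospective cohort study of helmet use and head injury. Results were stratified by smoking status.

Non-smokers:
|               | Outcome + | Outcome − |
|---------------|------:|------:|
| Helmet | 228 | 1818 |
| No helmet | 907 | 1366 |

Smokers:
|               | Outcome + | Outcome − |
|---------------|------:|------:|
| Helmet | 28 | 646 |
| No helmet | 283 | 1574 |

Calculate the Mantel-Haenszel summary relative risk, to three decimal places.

0.278

RR_MH = Σ(aᵢ·n₀ᵢ/nᵢ) / Σ(cᵢ·n₁ᵢ/nᵢ), with n₁ᵢ = aᵢ+bᵢ (exposed), n₀ᵢ = cᵢ+dᵢ (unexposed), nᵢ = n₁ᵢ+n₀ᵢ.
Stratum 1 (Non-smokers): n₁ = 2046, n₀ = 2273, n = 4319; a·n₀/n = 228·2273/4319 = 119.9917; c·n₁/n = 907·2046/4319 = 429.6647
Stratum 2 (Smokers): n₁ = 674, n₀ = 1857, n = 2531; a·n₀/n = 28·1857/2531 = 20.5437; c·n₁/n = 283·674/2531 = 75.3623
RR_MH = (119.9917 + 20.5437) / (429.6647 + 75.3623) = 140.5353 / 505.0270 = 0.27827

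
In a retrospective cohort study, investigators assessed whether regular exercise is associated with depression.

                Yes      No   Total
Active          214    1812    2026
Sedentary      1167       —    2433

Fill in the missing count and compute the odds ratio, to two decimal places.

The missing cell is in the unexposed row: 2433 − 1167 = 1266.
So a = 214, b = 1812, c = 1167, d = 1266.
OR = (a·d)/(b·c) = (214 × 1266) / (1812 × 1167) = 270924 / 2114604 = 0.12812

0.13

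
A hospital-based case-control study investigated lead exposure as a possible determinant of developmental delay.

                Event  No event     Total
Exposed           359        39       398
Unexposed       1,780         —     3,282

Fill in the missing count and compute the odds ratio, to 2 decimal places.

7.77

The missing cell is in the unexposed row: 3282 − 1780 = 1502.
So a = 359, b = 39, c = 1780, d = 1502.
OR = (a·d)/(b·c) = (359 × 1502) / (39 × 1780) = 539218 / 69420 = 7.76747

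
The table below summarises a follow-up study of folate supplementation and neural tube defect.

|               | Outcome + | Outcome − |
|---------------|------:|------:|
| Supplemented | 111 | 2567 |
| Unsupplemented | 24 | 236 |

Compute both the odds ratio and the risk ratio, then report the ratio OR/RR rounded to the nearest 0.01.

Cells: a = 111, b = 2567, c = 24, d = 236.
OR = (111·236)/(2567·24) = 26196/61608 = 0.42520
Risk in exposed = 111/2678 = 0.04145; risk in unexposed = 24/260 = 0.09231; RR = 0.44903
OR/RR = 0.42520 / 0.44903 = 0.94694
The outcome is rare in both groups, so OR ≈ RR (ratio near 1).

0.95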